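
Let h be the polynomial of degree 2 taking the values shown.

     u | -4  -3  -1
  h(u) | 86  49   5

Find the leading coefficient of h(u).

Write h(u) = au^2 + bu + c. Substituting each data point gives a linear system:
  16a - 4b + c = 86
  9a - 3b + c = 49
  a - b + c = 5
Solving the system yields a = 5, b = -2, c = -2.
So h(u) = 5u^2 - 2u - 2.
The leading coefficient is 5.

5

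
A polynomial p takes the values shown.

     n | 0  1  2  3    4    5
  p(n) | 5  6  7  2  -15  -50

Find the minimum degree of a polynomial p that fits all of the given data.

Forward differences of the values at n = 0, 1, 2, 3, 4, 5:
  p  : 5  6  7  2  -15  -50
  Δ  : 1  1  -5  -17  -35
  Δ^2: 0  -6  -12  -18
  Δ^3: -6  -6  -6
  Δ^4: 0  0
  Δ^5: 0
The third differences are constant (-6) and nonzero, while all higher differences vanish, so the minimal degree is 3.

3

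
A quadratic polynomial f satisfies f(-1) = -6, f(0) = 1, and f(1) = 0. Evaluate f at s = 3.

-26

Write f(s) = as^2 + bs + c. Substituting each data point gives a linear system:
  a - b + c = -6
  c = 1
  a + b + c = 0
Solving the system yields a = -4, b = 3, c = 1.
So f(s) = -4s^2 + 3s + 1.
Then f(3) = -26.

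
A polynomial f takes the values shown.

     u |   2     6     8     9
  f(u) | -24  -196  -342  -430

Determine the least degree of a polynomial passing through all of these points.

Divided differences on the nodes 2, 6, 8, 9:
  order 0: -24  -196  -342  -430
  order 1: -43  -73  -88
  order 2: -5  -5
  order 3: 0
The order-2 divided differences are all -5 (nonzero) and every higher order vanishes, so the data lies on a polynomial of degree exactly 2.

2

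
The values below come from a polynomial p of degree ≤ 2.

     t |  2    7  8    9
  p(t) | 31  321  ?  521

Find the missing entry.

415

The 3 known points determine the degree-2 polynomial uniquely.
Write p(t) = at^2 + bt + c. Substituting each data point gives a linear system:
  4a + 2b + c = 31
  49a + 7b + c = 321
  81a + 9b + c = 521
Solving the system yields a = 6, b = 4, c = -1.
So p(t) = 6t^2 + 4t - 1.
Then p(8) = 415.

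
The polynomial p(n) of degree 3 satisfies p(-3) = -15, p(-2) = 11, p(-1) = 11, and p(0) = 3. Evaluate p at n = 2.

35

Forward differences of the values at n = -3, -2, -1, 0:
  p  : -15  11  11  3
  Δ  : 26  0  -8
  Δ^2: -26  -8
  Δ^3: 18
The third differences are constant, confirming degree 3.
Interpolating (Newton forward form) and evaluating at n = 2 gives p(2) = 35.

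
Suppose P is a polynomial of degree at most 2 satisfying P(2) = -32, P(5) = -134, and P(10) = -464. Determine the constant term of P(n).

Write P(n) = an^2 + bn + c. Substituting each data point gives a linear system:
  4a + 2b + c = -32
  25a + 5b + c = -134
  100a + 10b + c = -464
Solving the system yields a = -4, b = -6, c = -4.
So P(n) = -4n^2 - 6n - 4.
The constant term is -4.

-4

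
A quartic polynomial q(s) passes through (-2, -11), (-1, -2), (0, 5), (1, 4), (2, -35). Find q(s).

Write q(s) = as^4 + bs^3 + cs^2 + ds + e. Substituting each data point gives a linear system:
  16a - 8b + 4c - 2d + e = -11
  a - b + c - d + e = -2
  e = 5
  a + b + c + d + e = 4
  16a + 8b + 4c + 2d + e = -35
Solving the system yields a = -1, b = -3, c = -3, d = 6, e = 5.
So q(s) = -s^4 - 3s^3 - 3s^2 + 6s + 5.
Check: q(2) = -35. ✓

q(s) = -s^4 - 3s^3 - 3s^2 + 6s + 5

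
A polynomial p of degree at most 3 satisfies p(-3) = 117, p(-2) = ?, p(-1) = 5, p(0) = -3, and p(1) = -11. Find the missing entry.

37

On equispaced nodes a degree-3 polynomial has vanishing fourth forward difference, so
  p(-3) - 4·p(-2) + 6·p(-1) - 4·p(0) + p(1) = 0.
Substituting the known values and solving for p(-2):
  -4·p(-2) = -148
  p(-2) = 37.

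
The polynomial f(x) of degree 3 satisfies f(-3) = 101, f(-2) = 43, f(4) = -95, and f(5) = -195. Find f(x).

Write f(x) = ax^3 + bx^2 + cx + d. Substituting each data point gives a linear system:
  -27a + 9b - 3c + d = 101
  -8a + 4b - 2c + d = 43
  64a + 16b + 4c + d = -95
  125a + 25b + 5c + d = -195
Solving the system yields a = -2, b = 3, c = -5, d = 5.
So f(x) = -2x³ + 3x² - 5x + 5.
Check: f(5) = -195. ✓

f(x) = -2x^3 + 3x^2 - 5x + 5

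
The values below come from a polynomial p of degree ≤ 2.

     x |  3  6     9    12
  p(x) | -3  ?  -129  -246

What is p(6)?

-48

On equispaced nodes a degree-2 polynomial has vanishing third forward difference, so
  - p(3) + 3·p(6) - 3·p(9) + p(12) = 0.
Substituting the known values and solving for p(6):
  3·p(6) = -144
  p(6) = -48.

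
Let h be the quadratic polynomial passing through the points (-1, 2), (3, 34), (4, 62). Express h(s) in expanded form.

Write h(s) = as^2 + bs + c. Substituting each data point gives a linear system:
  a - b + c = 2
  9a + 3b + c = 34
  16a + 4b + c = 62
Solving the system yields a = 4, b = 0, c = -2.
So h(s) = 4s^2 - 2.
Check: h(-1) = 2. ✓

h(s) = 4s^2 - 2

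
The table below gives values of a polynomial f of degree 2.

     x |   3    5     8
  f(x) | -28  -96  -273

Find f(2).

Using the Lagrange interpolation formula with nodes 3, 5, 8:
  L_0(x) = (x - 5)(x - 8) / 10
  L_1(x) = (x - 3)(x - 8) / -6
  L_2(x) = (x - 3)(x - 5) / 15
Then f(x) = -28·L_0(x) - 96·L_1(x) - 273·L_2(x).
Expanding and collecting terms gives f(x) = -5x^2 + 6x - 1.
Evaluating at x = 2: f(2) = -9.

-9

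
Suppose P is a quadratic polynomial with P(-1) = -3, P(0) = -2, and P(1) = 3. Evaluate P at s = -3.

7

Forward differences of the values at s = -1, 0, 1:
  P  : -3  -2  3
  Δ  : 1  5
  Δ^2: 4
The second differences are constant, confirming degree 2.
Interpolating (Newton forward form) and evaluating at s = -3 gives P(-3) = 7.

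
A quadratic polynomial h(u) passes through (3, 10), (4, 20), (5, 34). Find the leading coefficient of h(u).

Write h(u) = au^2 + bu + c. Substituting each data point gives a linear system:
  9a + 3b + c = 10
  16a + 4b + c = 20
  25a + 5b + c = 34
Solving the system yields a = 2, b = -4, c = 4.
So h(u) = 2u^2 - 4u + 4.
The leading coefficient is 2.

2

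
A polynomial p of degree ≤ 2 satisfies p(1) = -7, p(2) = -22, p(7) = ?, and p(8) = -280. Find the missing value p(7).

-217

The 3 known points determine the degree-2 polynomial uniquely.
Write p(x) = ax^2 + bx + c. Substituting each data point gives a linear system:
  a + b + c = -7
  4a + 2b + c = -22
  64a + 8b + c = -280
Solving the system yields a = -4, b = -3, c = 0.
So p(x) = -4x^2 - 3x.
Then p(7) = -217.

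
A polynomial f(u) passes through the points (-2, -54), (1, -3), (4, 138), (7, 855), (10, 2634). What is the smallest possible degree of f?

Forward differences of the values at u = -2, 1, 4, 7, 10:
  f  : -54  -3  138  855  2634
  Δ  : 51  141  717  1779
  Δ^2: 90  576  1062
  Δ^3: 486  486
  Δ^4: 0
The third differences are constant (486) and nonzero, while all higher differences vanish, so the minimal degree is 3.

3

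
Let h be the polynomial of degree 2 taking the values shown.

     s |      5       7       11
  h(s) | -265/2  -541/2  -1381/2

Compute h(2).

Write h(s) = as^2 + bs + c. Substituting each data point gives a linear system:
  25a + 5b + c = -265/2
  49a + 7b + c = -541/2
  121a + 11b + c = -1381/2
Solving the system yields a = -6, b = 3, c = 5/2.
So h(s) = -6s² + 3s + 5/2.
Then h(2) = -31/2.

-31/2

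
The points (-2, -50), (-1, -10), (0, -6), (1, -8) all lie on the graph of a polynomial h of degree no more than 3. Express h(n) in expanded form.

Using the Lagrange interpolation formula with nodes -2, -1, 0, 1:
  L_0(n) = (n + 1)n(n - 1) / -6
  L_1(n) = (n + 2)n(n - 1) / 2
  L_2(n) = (n + 2)(n + 1)(n - 1) / -2
  L_3(n) = (n + 2)(n + 1)n / 6
Then h(n) = -50·L_0(n) - 10·L_1(n) - 6·L_2(n) - 8·L_3(n).
Expanding and collecting terms gives h(n) = 5n³ - 3n² - 4n - 6.
Check: h(0) = -6. ✓

h(n) = 5n^3 - 3n^2 - 4n - 6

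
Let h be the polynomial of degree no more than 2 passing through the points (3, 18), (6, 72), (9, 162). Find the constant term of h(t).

Write h(t) = at^2 + bt + c. Substituting each data point gives a linear system:
  9a + 3b + c = 18
  36a + 6b + c = 72
  81a + 9b + c = 162
Solving the system yields a = 2, b = 0, c = 0.
So h(t) = 2t^2.
The constant term is 0.

0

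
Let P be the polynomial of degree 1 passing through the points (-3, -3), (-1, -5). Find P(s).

Write P(s) = as + b. Substituting each data point gives a linear system:
  -3a + b = -3
  -a + b = -5
Solving the system yields a = -1, b = -6.
So P(s) = -s - 6.
Check: P(-3) = -3. ✓

P(s) = -s - 6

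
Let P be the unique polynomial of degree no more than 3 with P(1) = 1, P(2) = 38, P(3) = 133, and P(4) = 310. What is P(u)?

Write P(u) = au^3 + bu^2 + cu + d. Substituting each data point gives a linear system:
  a + b + c + d = 1
  8a + 4b + 2c + d = 38
  27a + 9b + 3c + d = 133
  64a + 16b + 4c + d = 310
Solving the system yields a = 4, b = 5, c = -6, d = -2.
So P(u) = 4u³ + 5u² - 6u - 2.
Check: P(4) = 310. ✓

P(u) = 4u^3 + 5u^2 - 6u - 2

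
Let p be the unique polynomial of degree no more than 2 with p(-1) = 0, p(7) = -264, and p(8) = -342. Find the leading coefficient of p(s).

Write p(s) = as^2 + bs + c. Substituting each data point gives a linear system:
  a - b + c = 0
  49a + 7b + c = -264
  64a + 8b + c = -342
Solving the system yields a = -5, b = -3, c = 2.
So p(s) = -5s² - 3s + 2.
The leading coefficient is -5.

-5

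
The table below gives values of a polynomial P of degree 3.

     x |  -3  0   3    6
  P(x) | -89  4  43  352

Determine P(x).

Write P(x) = ax^3 + bx^2 + cx + d. Substituting each data point gives a linear system:
  -27a + 9b - 3c + d = -89
  d = 4
  27a + 9b + 3c + d = 43
  216a + 36b + 6c + d = 352
Solving the system yields a = 2, b = -3, c = 4, d = 4.
So P(x) = 2x^3 - 3x^2 + 4x + 4.
Check: P(0) = 4. ✓

P(x) = 2x^3 - 3x^2 + 4x + 4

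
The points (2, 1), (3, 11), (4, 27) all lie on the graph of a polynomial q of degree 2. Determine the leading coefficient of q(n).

3

Write q(n) = an^2 + bn + c. Substituting each data point gives a linear system:
  4a + 2b + c = 1
  9a + 3b + c = 11
  16a + 4b + c = 27
Solving the system yields a = 3, b = -5, c = -1.
So q(n) = 3n^2 - 5n - 1.
The leading coefficient is 3.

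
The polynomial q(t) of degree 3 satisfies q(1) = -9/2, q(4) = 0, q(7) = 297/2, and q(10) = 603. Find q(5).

51/2

Forward differences of the values at t = 1, 4, 7, 10:
  q  : -9/2  0  297/2  603
  Δ  : 9/2  297/2  909/2
  Δ^2: 144  306
  Δ^3: 162
The third differences are constant, confirming degree 3.
Interpolating (Newton forward form) and evaluating at t = 5 gives q(5) = 51/2.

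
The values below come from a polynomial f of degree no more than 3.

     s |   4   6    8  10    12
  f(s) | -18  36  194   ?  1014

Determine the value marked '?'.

The 4 known points determine the degree-3 polynomial uniquely.
Write f(s) = as^3 + bs^2 + cs + d. Substituting each data point gives a linear system:
  64a + 16b + 4c + d = -18
  216a + 36b + 6c + d = 36
  512a + 64b + 8c + d = 194
  1728a + 144b + 12c + d = 1014
Solving the system yields a = 1, b = -5, c = 1, d = -6.
So f(s) = s^3 - 5s^2 + s - 6.
Then f(10) = 504.

504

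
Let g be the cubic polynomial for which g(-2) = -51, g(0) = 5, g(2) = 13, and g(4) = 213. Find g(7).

1398

Forward differences of the values at u = -2, 0, 2, 4:
  g  : -51  5  13  213
  Δ  : 56  8  200
  Δ^2: -48  192
  Δ^3: 240
The third differences are constant, confirming degree 3.
Interpolating (Newton forward form) and evaluating at u = 7 gives g(7) = 1398.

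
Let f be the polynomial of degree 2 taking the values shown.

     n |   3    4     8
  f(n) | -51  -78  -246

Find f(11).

-435

Write f(n) = an^2 + bn + c. Substituting each data point gives a linear system:
  9a + 3b + c = -51
  16a + 4b + c = -78
  64a + 8b + c = -246
Solving the system yields a = -3, b = -6, c = -6.
So f(n) = -3n² - 6n - 6.
Then f(11) = -435.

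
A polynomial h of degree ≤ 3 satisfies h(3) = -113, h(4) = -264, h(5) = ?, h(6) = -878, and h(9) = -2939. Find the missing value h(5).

-511

The 4 known points determine the degree-3 polynomial uniquely.
Write h(n) = an^3 + bn^2 + cn + d. Substituting each data point gives a linear system:
  27a + 9b + 3c + d = -113
  64a + 16b + 4c + d = -264
  216a + 36b + 6c + d = -878
  729a + 81b + 9c + d = -2939
Solving the system yields a = -4, b = 0, c = -3, d = 4.
So h(n) = -4n^3 - 3n + 4.
Then h(5) = -511.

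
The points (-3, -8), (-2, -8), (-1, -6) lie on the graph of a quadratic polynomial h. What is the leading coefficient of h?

Write h(s) = as^2 + bs + c. Substituting each data point gives a linear system:
  9a - 3b + c = -8
  4a - 2b + c = -8
  a - b + c = -6
Solving the system yields a = 1, b = 5, c = -2.
So h(s) = s^2 + 5s - 2.
The leading coefficient is 1.

1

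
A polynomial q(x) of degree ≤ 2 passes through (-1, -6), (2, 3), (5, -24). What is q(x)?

Using the Lagrange interpolation formula with nodes -1, 2, 5:
  L_0(x) = (x - 2)(x - 5) / 18
  L_1(x) = (x + 1)(x - 5) / -9
  L_2(x) = (x + 1)(x - 2) / 18
Then q(x) = -6·L_0(x) + 3·L_1(x) - 24·L_2(x).
Expanding and collecting terms gives q(x) = -2x^2 + 5x + 1.
Check: q(2) = 3. ✓

q(x) = -2x^2 + 5x + 1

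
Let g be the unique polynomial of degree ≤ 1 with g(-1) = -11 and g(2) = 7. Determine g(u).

g(u) = 6u - 5

Write g(u) = au + b. Substituting each data point gives a linear system:
  -a + b = -11
  2a + b = 7
Solving the system yields a = 6, b = -5.
So g(u) = 6u - 5.
Check: g(-1) = -11. ✓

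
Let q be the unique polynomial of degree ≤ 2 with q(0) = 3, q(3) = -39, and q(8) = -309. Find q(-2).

Write q(u) = au^2 + bu + c. Substituting each data point gives a linear system:
  c = 3
  9a + 3b + c = -39
  64a + 8b + c = -309
Solving the system yields a = -5, b = 1, c = 3.
So q(u) = -5u^2 + u + 3.
Then q(-2) = -19.

-19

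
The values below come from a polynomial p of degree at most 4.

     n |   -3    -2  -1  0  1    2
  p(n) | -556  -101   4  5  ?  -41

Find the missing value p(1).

4

On equispaced nodes a degree-4 polynomial has vanishing fifth forward difference, so
  - p(-3) + 5·p(-2) - 10·p(-1) + 10·p(0) - 5·p(1) + p(2) = 0.
Substituting the known values and solving for p(1):
  -5·p(1) = -20
  p(1) = 4.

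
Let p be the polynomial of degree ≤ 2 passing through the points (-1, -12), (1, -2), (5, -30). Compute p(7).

Using the Lagrange interpolation formula with nodes -1, 1, 5:
  L_0(n) = (n - 1)(n - 5) / 12
  L_1(n) = (n + 1)(n - 5) / -8
  L_2(n) = (n + 1)(n - 1) / 24
Then p(n) = -12·L_0(n) - 2·L_1(n) - 30·L_2(n).
Expanding and collecting terms gives p(n) = -2n^2 + 5n - 5.
Evaluating at n = 7: p(7) = -68.

-68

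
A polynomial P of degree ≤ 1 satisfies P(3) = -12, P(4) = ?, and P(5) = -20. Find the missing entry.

-16

The 2 known points determine the degree-1 polynomial uniquely.
Write P(u) = au + b. Substituting each data point gives a linear system:
  3a + b = -12
  5a + b = -20
Solving the system yields a = -4, b = 0.
So P(u) = -4u.
Then P(4) = -16.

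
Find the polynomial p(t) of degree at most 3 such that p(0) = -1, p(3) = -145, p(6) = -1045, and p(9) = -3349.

Write p(t) = at^3 + bt^2 + ct + d. Substituting each data point gives a linear system:
  d = -1
  27a + 9b + 3c + d = -145
  216a + 36b + 6c + d = -1045
  729a + 81b + 9c + d = -3349
Solving the system yields a = -4, b = -6, c = 6, d = -1.
So p(t) = -4t^3 - 6t^2 + 6t - 1.
Check: p(0) = -1. ✓

p(t) = -4t^3 - 6t^2 + 6t - 1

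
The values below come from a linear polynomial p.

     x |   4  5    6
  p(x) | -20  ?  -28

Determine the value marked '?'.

On equispaced nodes a degree-1 polynomial has vanishing second forward difference, so
  p(4) - 2·p(5) + p(6) = 0.
Substituting the known values and solving for p(5):
  -2·p(5) = 48
  p(5) = -24.

-24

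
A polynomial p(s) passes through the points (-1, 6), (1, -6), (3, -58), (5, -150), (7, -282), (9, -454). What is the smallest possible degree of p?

Divided differences on the nodes -1, 1, 3, 5, 7, 9:
  order 0: 6  -6  -58  -150  -282  -454
  order 1: -6  -26  -46  -66  -86
  order 2: -5  -5  -5  -5
  order 3: 0  0  0
  order 4: 0  0
  order 5: 0
The order-2 divided differences are all -5 (nonzero) and every higher order vanishes, so the data lies on a polynomial of degree exactly 2.

2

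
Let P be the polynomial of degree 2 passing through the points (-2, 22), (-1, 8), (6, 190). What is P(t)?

P(t) = 5t^2 + t + 4

Using the Lagrange interpolation formula with nodes -2, -1, 6:
  L_0(t) = (t + 1)(t - 6) / 8
  L_1(t) = (t + 2)(t - 6) / -7
  L_2(t) = (t + 2)(t + 1) / 56
Then P(t) = 22·L_0(t) + 8·L_1(t) + 190·L_2(t).
Expanding and collecting terms gives P(t) = 5t^2 + t + 4.
Check: P(-1) = 8. ✓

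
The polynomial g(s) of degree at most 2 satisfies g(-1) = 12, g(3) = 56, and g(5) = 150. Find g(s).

g(s) = 6s^2 - s + 5

Using the Lagrange interpolation formula with nodes -1, 3, 5:
  L_0(s) = (s - 3)(s - 5) / 24
  L_1(s) = (s + 1)(s - 5) / -8
  L_2(s) = (s + 1)(s - 3) / 12
Then g(s) = 12·L_0(s) + 56·L_1(s) + 150·L_2(s).
Expanding and collecting terms gives g(s) = 6s^2 - s + 5.
Check: g(-1) = 12. ✓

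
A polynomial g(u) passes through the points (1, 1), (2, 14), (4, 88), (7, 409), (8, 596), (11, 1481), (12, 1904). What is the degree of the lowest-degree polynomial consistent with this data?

3

Divided differences on the nodes 1, 2, 4, 7, 8, 11, 12:
  order 0: 1  14  88  409  596  1481  1904
  order 1: 13  37  107  187  295  423
  order 2: 8  14  20  27  32
  order 3: 1  1  1  1
  order 4: 0  0  0
  order 5: 0  0
  order 6: 0
The order-3 divided differences are all 1 (nonzero) and every higher order vanishes, so the data lies on a polynomial of degree exactly 3.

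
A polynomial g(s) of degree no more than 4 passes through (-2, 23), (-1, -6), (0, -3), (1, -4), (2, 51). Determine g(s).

g(s) = 4s^4 + 2s^3 - 6s^2 - s - 3

Write g(s) = as^4 + bs^3 + cs^2 + ds + e. Substituting each data point gives a linear system:
  16a - 8b + 4c - 2d + e = 23
  a - b + c - d + e = -6
  e = -3
  a + b + c + d + e = -4
  16a + 8b + 4c + 2d + e = 51
Solving the system yields a = 4, b = 2, c = -6, d = -1, e = -3.
So g(s) = 4s⁴ + 2s³ - 6s² - s - 3.
Check: g(0) = -3. ✓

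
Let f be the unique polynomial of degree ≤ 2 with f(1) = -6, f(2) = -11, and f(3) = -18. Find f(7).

Using the Lagrange interpolation formula with nodes 1, 2, 3:
  L_0(x) = (x - 2)(x - 3) / 2
  L_1(x) = (x - 1)(x - 3) / -1
  L_2(x) = (x - 1)(x - 2) / 2
Then f(x) = -6·L_0(x) - 11·L_1(x) - 18·L_2(x).
Expanding and collecting terms gives f(x) = -x² - 2x - 3.
Evaluating at x = 7: f(7) = -66.

-66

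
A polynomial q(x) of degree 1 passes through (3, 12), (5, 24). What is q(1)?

Using the Lagrange interpolation formula with nodes 3, 5:
  L_0(x) = (x - 5) / -2
  L_1(x) = (x - 3) / 2
Then q(x) = 12·L_0(x) + 24·L_1(x).
Expanding and collecting terms gives q(x) = 6x - 6.
Evaluating at x = 1: q(1) = 0.

0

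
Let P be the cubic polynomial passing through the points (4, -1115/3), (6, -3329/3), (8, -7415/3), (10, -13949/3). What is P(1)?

Write P(t) = at^3 + bt^2 + ct + d. Substituting each data point gives a linear system:
  64a + 16b + 4c + d = -1115/3
  216a + 36b + 6c + d = -3329/3
  512a + 64b + 8c + d = -7415/3
  1000a + 100b + 10c + d = -13949/3
Solving the system yields a = -4, b = -6, c = -5, d = 1/3.
So P(t) = -4t^3 - 6t^2 - 5t + 1/3.
Then P(1) = -44/3.

-44/3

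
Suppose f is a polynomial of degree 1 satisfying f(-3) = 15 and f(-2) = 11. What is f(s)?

Using the Lagrange interpolation formula with nodes -3, -2:
  L_0(s) = (s + 2) / -1
  L_1(s) = (s + 3) / 1
Then f(s) = 15·L_0(s) + 11·L_1(s).
Expanding and collecting terms gives f(s) = -4s + 3.
Check: f(-3) = 15. ✓

f(s) = -4s + 3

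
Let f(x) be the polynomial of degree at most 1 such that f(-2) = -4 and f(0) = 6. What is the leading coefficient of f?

Write f(x) = ax + b. Substituting each data point gives a linear system:
  -2a + b = -4
  b = 6
Solving the system yields a = 5, b = 6.
So f(x) = 5x + 6.
The leading coefficient is 5.

5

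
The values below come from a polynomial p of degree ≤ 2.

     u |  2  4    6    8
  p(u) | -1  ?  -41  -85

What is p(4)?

-13

The 3 known points determine the degree-2 polynomial uniquely.
Write p(u) = au^2 + bu + c. Substituting each data point gives a linear system:
  4a + 2b + c = -1
  36a + 6b + c = -41
  64a + 8b + c = -85
Solving the system yields a = -2, b = 6, c = -5.
So p(u) = -2u² + 6u - 5.
Then p(4) = -13.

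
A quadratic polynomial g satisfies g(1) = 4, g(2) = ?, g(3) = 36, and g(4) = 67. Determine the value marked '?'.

15

The 3 known points determine the degree-2 polynomial uniquely.
Write g(x) = ax^2 + bx + c. Substituting each data point gives a linear system:
  a + b + c = 4
  9a + 3b + c = 36
  16a + 4b + c = 67
Solving the system yields a = 5, b = -4, c = 3.
So g(x) = 5x^2 - 4x + 3.
Then g(2) = 15.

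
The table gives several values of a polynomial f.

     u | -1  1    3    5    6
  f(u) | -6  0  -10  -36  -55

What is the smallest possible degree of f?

2

Divided differences on the nodes -1, 1, 3, 5, 6:
  order 0: -6  0  -10  -36  -55
  order 1: 3  -5  -13  -19
  order 2: -2  -2  -2
  order 3: 0  0
  order 4: 0
The order-2 divided differences are all -2 (nonzero) and every higher order vanishes, so the data lies on a polynomial of degree exactly 2.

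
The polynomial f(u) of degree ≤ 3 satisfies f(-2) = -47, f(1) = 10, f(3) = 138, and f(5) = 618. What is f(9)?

3594

Write f(u) = au^3 + bu^2 + cu + d. Substituting each data point gives a linear system:
  -8a + 4b - 2c + d = -47
  a + b + c + d = 10
  27a + 9b + 3c + d = 138
  125a + 25b + 5c + d = 618
Solving the system yields a = 5, b = -1, c = 3, d = 3.
So f(u) = 5u^3 - u^2 + 3u + 3.
Then f(9) = 3594.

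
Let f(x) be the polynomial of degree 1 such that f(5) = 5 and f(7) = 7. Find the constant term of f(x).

0

Write f(x) = ax + b. Substituting each data point gives a linear system:
  5a + b = 5
  7a + b = 7
Solving the system yields a = 1, b = 0.
So f(x) = x.
The constant term is 0.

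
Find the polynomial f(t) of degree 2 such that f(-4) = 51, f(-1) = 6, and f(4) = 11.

f(t) = 2t^2 - 5t - 1

Write f(t) = at^2 + bt + c. Substituting each data point gives a linear system:
  16a - 4b + c = 51
  a - b + c = 6
  16a + 4b + c = 11
Solving the system yields a = 2, b = -5, c = -1.
So f(t) = 2t² - 5t - 1.
Check: f(-4) = 51. ✓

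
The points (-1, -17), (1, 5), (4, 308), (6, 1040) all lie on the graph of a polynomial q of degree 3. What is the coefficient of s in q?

6

Write q(s) = as^3 + bs^2 + cs + d. Substituting each data point gives a linear system:
  -a + b - c + d = -17
  a + b + c + d = 5
  64a + 16b + 4c + d = 308
  216a + 36b + 6c + d = 1040
Solving the system yields a = 5, b = -2, c = 6, d = -4.
So q(s) = 5s³ - 2s² + 6s - 4.
The coefficient of s is 6.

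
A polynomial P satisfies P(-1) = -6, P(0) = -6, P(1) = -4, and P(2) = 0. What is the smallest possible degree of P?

Forward differences of the values at u = -1, 0, 1, 2:
  P  : -6  -6  -4  0
  Δ  : 0  2  4
  Δ^2: 2  2
  Δ^3: 0
The second differences are constant (2) and nonzero, while all higher differences vanish, so the minimal degree is 2.

2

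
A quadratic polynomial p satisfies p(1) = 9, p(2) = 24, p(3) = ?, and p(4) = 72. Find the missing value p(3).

The 3 known points determine the degree-2 polynomial uniquely.
Write p(n) = an^2 + bn + c. Substituting each data point gives a linear system:
  a + b + c = 9
  4a + 2b + c = 24
  16a + 4b + c = 72
Solving the system yields a = 3, b = 6, c = 0.
So p(n) = 3n^2 + 6n.
Then p(3) = 45.

45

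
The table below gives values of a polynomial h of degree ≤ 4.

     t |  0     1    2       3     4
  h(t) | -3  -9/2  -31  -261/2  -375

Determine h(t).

Write h(t) = at^4 + bt^3 + ct^2 + dt + e. Substituting each data point gives a linear system:
  e = -3
  a + b + c + d + e = -9/2
  16a + 8b + 4c + 2d + e = -31
  81a + 27b + 9c + 3d + e = -261/2
  256a + 64b + 16c + 4d + e = -375
Solving the system yields a = -1, b = -2, c = 1/2, d = 1, e = -3.
So h(t) = -t⁴ - 2t³ + (1/2)t² + t - 3.
Check: h(0) = -3. ✓

h(t) = -t^4 - 2t^3 + (1/2)t^2 + t - 3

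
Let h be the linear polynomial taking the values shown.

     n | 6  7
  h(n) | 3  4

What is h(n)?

h(n) = n - 3

Using the Lagrange interpolation formula with nodes 6, 7:
  L_0(n) = (n - 7) / -1
  L_1(n) = (n - 6) / 1
Then h(n) = 3·L_0(n) + 4·L_1(n).
Expanding and collecting terms gives h(n) = n - 3.
Check: h(7) = 4. ✓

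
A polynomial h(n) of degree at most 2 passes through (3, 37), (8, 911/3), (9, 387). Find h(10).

1441/3

Using the Lagrange interpolation formula with nodes 3, 8, 9:
  L_0(n) = (n - 8)(n - 9) / 30
  L_1(n) = (n - 3)(n - 9) / -5
  L_2(n) = (n - 3)(n - 8) / 6
Then h(n) = 37·L_0(n) + 911/3·L_1(n) + 387·L_2(n).
Expanding and collecting terms gives h(n) = 5n^2 - (5/3)n - 3.
Evaluating at n = 10: h(10) = 1441/3.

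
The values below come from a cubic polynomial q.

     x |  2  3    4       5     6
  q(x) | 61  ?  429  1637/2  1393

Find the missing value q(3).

377/2

On equispaced nodes a degree-3 polynomial has vanishing fourth forward difference, so
  q(2) - 4·q(3) + 6·q(4) - 4·q(5) + q(6) = 0.
Substituting the known values and solving for q(3):
  -4·q(3) = -754
  q(3) = 377/2.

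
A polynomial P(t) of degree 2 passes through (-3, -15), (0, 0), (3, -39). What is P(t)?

P(t) = -3t^2 - 4t

Write P(t) = at^2 + bt + c. Substituting each data point gives a linear system:
  9a - 3b + c = -15
  c = 0
  9a + 3b + c = -39
Solving the system yields a = -3, b = -4, c = 0.
So P(t) = -3t^2 - 4t.
Check: P(3) = -39. ✓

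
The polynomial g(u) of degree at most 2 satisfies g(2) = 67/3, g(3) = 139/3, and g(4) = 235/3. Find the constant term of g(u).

-5/3

Write g(u) = au^2 + bu + c. Substituting each data point gives a linear system:
  4a + 2b + c = 67/3
  9a + 3b + c = 139/3
  16a + 4b + c = 235/3
Solving the system yields a = 4, b = 4, c = -5/3.
So g(u) = 4u^2 + 4u - 5/3.
The constant term is -5/3.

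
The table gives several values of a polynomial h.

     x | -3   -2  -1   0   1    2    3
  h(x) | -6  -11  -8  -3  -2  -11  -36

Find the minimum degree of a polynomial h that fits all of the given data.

3

Forward differences of the values at x = -3, -2, -1, 0, 1, 2, 3:
  h  : -6  -11  -8  -3  -2  -11  -36
  Δ  : -5  3  5  1  -9  -25
  Δ^2: 8  2  -4  -10  -16
  Δ^3: -6  -6  -6  -6
  Δ^4: 0  0  0
  Δ^5: 0  0
  Δ^6: 0
The third differences are constant (-6) and nonzero, while all higher differences vanish, so the minimal degree is 3.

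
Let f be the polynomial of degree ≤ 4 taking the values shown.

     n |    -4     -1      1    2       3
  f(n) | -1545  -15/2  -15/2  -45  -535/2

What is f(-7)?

Using the Lagrange interpolation formula with nodes -4, -1, 1, 2, 3:
  L_0(n) = (n + 1)(n - 1)(n - 2)(n - 3) / 630
  L_1(n) = (n + 4)(n - 1)(n - 2)(n - 3) / -72
  L_2(n) = (n + 4)(n + 1)(n - 2)(n - 3) / 20
  L_3(n) = (n + 4)(n + 1)(n - 1)(n - 3) / -18
  L_4(n) = (n + 4)(n + 1)(n - 1)(n - 2) / 56
Then f(n) = -1545·L_0(n) - 15/2·L_1(n) - 15/2·L_2(n) - 45·L_3(n) - 535/2·L_4(n).
Expanding and collecting terms gives f(n) = -5n⁴ + 5n³ + (5/2)n² - 5n - 5.
Evaluating at n = -7: f(-7) = -27135/2.

-27135/2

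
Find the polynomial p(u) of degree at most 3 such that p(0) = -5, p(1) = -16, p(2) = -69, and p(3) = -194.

Write p(u) = au^3 + bu^2 + cu + d. Substituting each data point gives a linear system:
  d = -5
  a + b + c + d = -16
  8a + 4b + 2c + d = -69
  27a + 9b + 3c + d = -194
Solving the system yields a = -5, b = -6, c = 0, d = -5.
So p(u) = -5u^3 - 6u^2 - 5.
Check: p(2) = -69. ✓

p(u) = -5u^3 - 6u^2 - 5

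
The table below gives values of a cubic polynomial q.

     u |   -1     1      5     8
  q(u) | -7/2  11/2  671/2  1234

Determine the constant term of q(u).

Write q(u) = au^3 + bu^2 + cu + d. Substituting each data point gives a linear system:
  -a + b - c + d = -7/2
  a + b + c + d = 11/2
  125a + 25b + 5c + d = 671/2
  512a + 64b + 8c + d = 1234
Solving the system yields a = 2, b = 3, c = 5/2, d = -2.
So q(u) = 2u^3 + 3u^2 + (5/2)u - 2.
The constant term is -2.

-2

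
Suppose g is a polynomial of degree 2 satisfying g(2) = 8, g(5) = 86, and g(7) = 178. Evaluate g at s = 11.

458

Write g(s) = as^2 + bs + c. Substituting each data point gives a linear system:
  4a + 2b + c = 8
  25a + 5b + c = 86
  49a + 7b + c = 178
Solving the system yields a = 4, b = -2, c = -4.
So g(s) = 4s² - 2s - 4.
Then g(11) = 458.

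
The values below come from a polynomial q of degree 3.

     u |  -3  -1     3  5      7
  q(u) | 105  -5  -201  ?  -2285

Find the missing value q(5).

-863

The 4 known points determine the degree-3 polynomial uniquely.
Write q(u) = au^3 + bu^2 + cu + d. Substituting each data point gives a linear system:
  -27a + 9b - 3c + d = 105
  -a + b - c + d = -5
  27a + 9b + 3c + d = -201
  343a + 49b + 7c + d = -2285
Solving the system yields a = -6, b = -5, c = 3, d = -3.
So q(u) = -6u^3 - 5u^2 + 3u - 3.
Then q(5) = -863.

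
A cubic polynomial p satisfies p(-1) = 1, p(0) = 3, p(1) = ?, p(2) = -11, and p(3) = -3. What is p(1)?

The 4 known points determine the degree-3 polynomial uniquely.
Write p(n) = an^3 + bn^2 + cn + d. Substituting each data point gives a linear system:
  -a + b - c + d = 1
  d = 3
  8a + 4b + 2c + d = -11
  27a + 9b + 3c + d = -3
Solving the system yields a = 2, b = -5, c = -5, d = 3.
So p(n) = 2n^3 - 5n^2 - 5n + 3.
Then p(1) = -5.

-5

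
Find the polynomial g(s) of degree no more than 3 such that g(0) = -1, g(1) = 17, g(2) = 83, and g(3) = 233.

g(s) = 6s^3 + 6s^2 + 6s - 1

Write g(s) = as^3 + bs^2 + cs + d. Substituting each data point gives a linear system:
  d = -1
  a + b + c + d = 17
  8a + 4b + 2c + d = 83
  27a + 9b + 3c + d = 233
Solving the system yields a = 6, b = 6, c = 6, d = -1.
So g(s) = 6s^3 + 6s^2 + 6s - 1.
Check: g(3) = 233. ✓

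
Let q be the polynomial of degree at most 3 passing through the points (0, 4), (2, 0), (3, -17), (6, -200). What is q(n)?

q(n) = -n^3 + 2n + 4

Write q(n) = an^3 + bn^2 + cn + d. Substituting each data point gives a linear system:
  d = 4
  8a + 4b + 2c + d = 0
  27a + 9b + 3c + d = -17
  216a + 36b + 6c + d = -200
Solving the system yields a = -1, b = 0, c = 2, d = 4.
So q(n) = -n³ + 2n + 4.
Check: q(0) = 4. ✓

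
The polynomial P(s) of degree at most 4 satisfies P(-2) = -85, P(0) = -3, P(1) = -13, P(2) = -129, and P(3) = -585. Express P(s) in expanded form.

Write P(s) = as^4 + bs^3 + cs^2 + ds + e. Substituting each data point gives a linear system:
  16a - 8b + 4c - 2d + e = -85
  e = -3
  a + b + c + d + e = -13
  16a + 8b + 4c + 2d + e = -129
  81a + 27b + 9c + 3d + e = -585
Solving the system yields a = -6, b = -3, c = -2, d = 1, e = -3.
So P(s) = -6s^4 - 3s^3 - 2s^2 + s - 3.
Check: P(0) = -3. ✓

P(s) = -6s^4 - 3s^3 - 2s^2 + s - 3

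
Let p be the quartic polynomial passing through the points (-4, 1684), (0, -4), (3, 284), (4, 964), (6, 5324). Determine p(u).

Write p(u) = au^4 + bu^3 + cu^2 + du + e. Substituting each data point gives a linear system:
  256a - 64b + 16c - 4d + e = 1684
  e = -4
  81a + 27b + 9c + 3d + e = 284
  256a + 64b + 16c + 4d + e = 964
  1296a + 216b + 36c + 6d + e = 5324
Solving the system yields a = 5, b = -6, c = 3, d = 6, e = -4.
So p(u) = 5u^4 - 6u^3 + 3u^2 + 6u - 4.
Check: p(6) = 5324. ✓

p(u) = 5u^4 - 6u^3 + 3u^2 + 6u - 4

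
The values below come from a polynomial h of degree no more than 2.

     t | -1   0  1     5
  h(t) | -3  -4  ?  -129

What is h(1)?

-13

The 3 known points determine the degree-2 polynomial uniquely.
Write h(t) = at^2 + bt + c. Substituting each data point gives a linear system:
  a - b + c = -3
  c = -4
  25a + 5b + c = -129
Solving the system yields a = -4, b = -5, c = -4.
So h(t) = -4t² - 5t - 4.
Then h(1) = -13.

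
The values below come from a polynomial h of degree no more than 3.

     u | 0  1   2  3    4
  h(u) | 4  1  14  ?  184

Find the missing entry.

67

The 4 known points determine the degree-3 polynomial uniquely.
Write h(u) = au^3 + bu^2 + cu + d. Substituting each data point gives a linear system:
  d = 4
  a + b + c + d = 1
  8a + 4b + 2c + d = 14
  64a + 16b + 4c + d = 184
Solving the system yields a = 4, b = -4, c = -3, d = 4.
So h(u) = 4u^3 - 4u^2 - 3u + 4.
Then h(3) = 67.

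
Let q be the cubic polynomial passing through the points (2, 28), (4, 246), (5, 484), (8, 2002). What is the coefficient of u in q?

3

Write q(u) = au^3 + bu^2 + cu + d. Substituting each data point gives a linear system:
  8a + 4b + 2c + d = 28
  64a + 16b + 4c + d = 246
  125a + 25b + 5c + d = 484
  512a + 64b + 8c + d = 2002
Solving the system yields a = 4, b = -1, c = 3, d = -6.
So q(u) = 4u^3 - u^2 + 3u - 6.
The coefficient of u is 3.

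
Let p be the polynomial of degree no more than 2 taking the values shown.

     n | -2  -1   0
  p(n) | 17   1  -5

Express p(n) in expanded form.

p(n) = 5n^2 - n - 5

Write p(n) = an^2 + bn + c. Substituting each data point gives a linear system:
  4a - 2b + c = 17
  a - b + c = 1
  c = -5
Solving the system yields a = 5, b = -1, c = -5.
So p(n) = 5n^2 - n - 5.
Check: p(-1) = 1. ✓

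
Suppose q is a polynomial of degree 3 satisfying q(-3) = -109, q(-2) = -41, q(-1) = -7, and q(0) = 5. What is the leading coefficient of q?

2

Write q(t) = at^3 + bt^2 + ct + d. Substituting each data point gives a linear system:
  -27a + 9b - 3c + d = -109
  -8a + 4b - 2c + d = -41
  -a + b - c + d = -7
  d = 5
Solving the system yields a = 2, b = -5, c = 5, d = 5.
So q(t) = 2t^3 - 5t^2 + 5t + 5.
The leading coefficient is 2.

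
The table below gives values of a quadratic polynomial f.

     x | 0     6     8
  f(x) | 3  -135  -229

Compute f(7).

Using the Lagrange interpolation formula with nodes 0, 6, 8:
  L_0(x) = (x - 6)(x - 8) / 48
  L_1(x) = x(x - 8) / -12
  L_2(x) = x(x - 6) / 16
Then f(x) = 3·L_0(x) - 135·L_1(x) - 229·L_2(x).
Expanding and collecting terms gives f(x) = -3x² - 5x + 3.
Evaluating at x = 7: f(7) = -179.

-179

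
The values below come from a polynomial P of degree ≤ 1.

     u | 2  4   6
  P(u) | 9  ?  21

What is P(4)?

On equispaced nodes a degree-1 polynomial has vanishing second forward difference, so
  P(2) - 2·P(4) + P(6) = 0.
Substituting the known values and solving for P(4):
  -2·P(4) = -30
  P(4) = 15.

15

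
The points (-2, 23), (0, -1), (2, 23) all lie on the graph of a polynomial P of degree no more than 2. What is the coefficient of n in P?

0

Write P(n) = an^2 + bn + c. Substituting each data point gives a linear system:
  4a - 2b + c = 23
  c = -1
  4a + 2b + c = 23
Solving the system yields a = 6, b = 0, c = -1.
So P(n) = 6n² - 1.
The coefficient of n is 0.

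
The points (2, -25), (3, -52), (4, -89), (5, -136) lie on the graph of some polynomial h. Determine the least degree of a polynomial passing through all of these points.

2

Forward differences of the values at x = 2, 3, 4, 5:
  h  : -25  -52  -89  -136
  Δ  : -27  -37  -47
  Δ^2: -10  -10
  Δ^3: 0
The second differences are constant (-10) and nonzero, while all higher differences vanish, so the minimal degree is 2.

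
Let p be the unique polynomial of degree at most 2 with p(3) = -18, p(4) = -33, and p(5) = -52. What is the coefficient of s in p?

-1

Write p(s) = as^2 + bs + c. Substituting each data point gives a linear system:
  9a + 3b + c = -18
  16a + 4b + c = -33
  25a + 5b + c = -52
Solving the system yields a = -2, b = -1, c = 3.
So p(s) = -2s^2 - s + 3.
The coefficient of s is -1.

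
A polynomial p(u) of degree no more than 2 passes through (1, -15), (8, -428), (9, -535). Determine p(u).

Using the Lagrange interpolation formula with nodes 1, 8, 9:
  L_0(u) = (u - 8)(u - 9) / 56
  L_1(u) = (u - 1)(u - 9) / -7
  L_2(u) = (u - 1)(u - 8) / 8
Then p(u) = -15·L_0(u) - 428·L_1(u) - 535·L_2(u).
Expanding and collecting terms gives p(u) = -6u² - 5u - 4.
Check: p(1) = -15. ✓

p(u) = -6u^2 - 5u - 4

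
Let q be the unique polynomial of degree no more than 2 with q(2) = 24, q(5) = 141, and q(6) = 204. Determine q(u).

Write q(u) = au^2 + bu + c. Substituting each data point gives a linear system:
  4a + 2b + c = 24
  25a + 5b + c = 141
  36a + 6b + c = 204
Solving the system yields a = 6, b = -3, c = 6.
So q(u) = 6u^2 - 3u + 6.
Check: q(2) = 24. ✓

q(u) = 6u^2 - 3u + 6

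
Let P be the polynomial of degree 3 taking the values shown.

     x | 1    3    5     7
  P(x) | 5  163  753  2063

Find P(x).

Using the Lagrange interpolation formula with nodes 1, 3, 5, 7:
  L_0(x) = (x - 3)(x - 5)(x - 7) / -48
  L_1(x) = (x - 1)(x - 5)(x - 7) / 16
  L_2(x) = (x - 1)(x - 3)(x - 7) / -16
  L_3(x) = (x - 1)(x - 3)(x - 5) / 48
Then P(x) = 5·L_0(x) + 163·L_1(x) + 753·L_2(x) + 2063·L_3(x).
Expanding and collecting terms gives P(x) = 6x³ + x - 2.
Check: P(7) = 2063. ✓

P(x) = 6x^3 + x - 2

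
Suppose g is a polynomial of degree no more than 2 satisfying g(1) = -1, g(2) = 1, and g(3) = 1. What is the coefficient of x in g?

Write g(x) = ax^2 + bx + c. Substituting each data point gives a linear system:
  a + b + c = -1
  4a + 2b + c = 1
  9a + 3b + c = 1
Solving the system yields a = -1, b = 5, c = -5.
So g(x) = -x² + 5x - 5.
The coefficient of x is 5.

5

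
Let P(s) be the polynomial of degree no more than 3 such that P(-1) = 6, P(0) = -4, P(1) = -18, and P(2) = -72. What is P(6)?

-1408

Using the Lagrange interpolation formula with nodes -1, 0, 1, 2:
  L_0(s) = s(s - 1)(s - 2) / -6
  L_1(s) = (s + 1)(s - 1)(s - 2) / 2
  L_2(s) = (s + 1)s(s - 2) / -2
  L_3(s) = (s + 1)s(s - 1) / 6
Then P(s) = 6·L_0(s) - 4·L_1(s) - 18·L_2(s) - 72·L_3(s).
Expanding and collecting terms gives P(s) = -6s^3 - 2s^2 - 6s - 4.
Evaluating at s = 6: P(6) = -1408.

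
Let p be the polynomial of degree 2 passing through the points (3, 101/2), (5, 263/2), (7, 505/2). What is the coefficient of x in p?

Write p(x) = ax^2 + bx + c. Substituting each data point gives a linear system:
  9a + 3b + c = 101/2
  25a + 5b + c = 263/2
  49a + 7b + c = 505/2
Solving the system yields a = 5, b = 1/2, c = 4.
So p(x) = 5x² + (1/2)x + 4.
The coefficient of x is 1/2.

1/2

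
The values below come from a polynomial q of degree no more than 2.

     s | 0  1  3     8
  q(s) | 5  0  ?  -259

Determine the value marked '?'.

-34

The 3 known points determine the degree-2 polynomial uniquely.
Write q(s) = as^2 + bs + c. Substituting each data point gives a linear system:
  c = 5
  a + b + c = 0
  64a + 8b + c = -259
Solving the system yields a = -4, b = -1, c = 5.
So q(s) = -4s^2 - s + 5.
Then q(3) = -34.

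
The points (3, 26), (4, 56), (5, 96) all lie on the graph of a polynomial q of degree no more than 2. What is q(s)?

Using the Lagrange interpolation formula with nodes 3, 4, 5:
  L_0(s) = (s - 4)(s - 5) / 2
  L_1(s) = (s - 3)(s - 5) / -1
  L_2(s) = (s - 3)(s - 4) / 2
Then q(s) = 26·L_0(s) + 56·L_1(s) + 96·L_2(s).
Expanding and collecting terms gives q(s) = 5s² - 5s - 4.
Check: q(4) = 56. ✓

q(s) = 5s^2 - 5s - 4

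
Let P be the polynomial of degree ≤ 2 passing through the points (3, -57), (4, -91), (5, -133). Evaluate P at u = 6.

-183

Forward differences of the values at u = 3, 4, 5:
  P  : -57  -91  -133
  Δ  : -34  -42
  Δ^2: -8
The second differences are constant, confirming degree 2.
Interpolating (Newton forward form) and evaluating at u = 6 gives P(6) = -183.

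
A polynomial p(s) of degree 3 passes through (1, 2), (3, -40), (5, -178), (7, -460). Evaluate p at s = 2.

Using the Lagrange interpolation formula with nodes 1, 3, 5, 7:
  L_0(s) = (s - 3)(s - 5)(s - 7) / -48
  L_1(s) = (s - 1)(s - 5)(s - 7) / 16
  L_2(s) = (s - 1)(s - 3)(s - 7) / -16
  L_3(s) = (s - 1)(s - 3)(s - 5) / 48
Then p(s) = 2·L_0(s) - 40·L_1(s) - 178·L_2(s) - 460·L_3(s).
Expanding and collecting terms gives p(s) = -s^3 - 3s^2 + 4s + 2.
Evaluating at s = 2: p(2) = -10.

-10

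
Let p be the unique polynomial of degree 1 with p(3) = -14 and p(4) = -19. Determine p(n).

p(n) = -5n + 1

Using the Lagrange interpolation formula with nodes 3, 4:
  L_0(n) = (n - 4) / -1
  L_1(n) = (n - 3) / 1
Then p(n) = -14·L_0(n) - 19·L_1(n).
Expanding and collecting terms gives p(n) = -5n + 1.
Check: p(3) = -14. ✓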